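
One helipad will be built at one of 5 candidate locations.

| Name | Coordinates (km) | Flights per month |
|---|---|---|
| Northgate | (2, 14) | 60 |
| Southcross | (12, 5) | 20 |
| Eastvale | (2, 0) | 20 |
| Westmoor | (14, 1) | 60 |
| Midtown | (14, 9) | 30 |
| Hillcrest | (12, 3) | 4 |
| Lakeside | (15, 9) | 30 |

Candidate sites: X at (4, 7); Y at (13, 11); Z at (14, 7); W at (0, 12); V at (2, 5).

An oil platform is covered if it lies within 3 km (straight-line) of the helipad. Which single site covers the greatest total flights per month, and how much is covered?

Z, covering 80

Coverage radius r = 3 km; a point is covered iff (Δx)²+(Δy)² ≤ 3² = 9.
  X (4, 7): covers {none} → 0
  Y (13, 11): covers {Midtown, Lakeside} → 60
  Z (14, 7): covers {Southcross, Midtown, Lakeside} → 80
  W (0, 12): covers {Northgate} → 60
  V (2, 5): covers {none} → 0
Maximum coverage at Z: 80 flights per month.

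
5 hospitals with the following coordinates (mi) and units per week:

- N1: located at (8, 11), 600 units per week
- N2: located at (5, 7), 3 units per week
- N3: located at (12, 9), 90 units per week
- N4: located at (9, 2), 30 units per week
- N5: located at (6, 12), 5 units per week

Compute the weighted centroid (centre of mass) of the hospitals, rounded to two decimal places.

The minimiser of Σwᵢ‖p−pᵢ‖² is the weighted centroid p* = (Σwᵢpᵢ)/(Σwᵢ).
Σwᵢ = 728.
Σwᵢxᵢ = 600·8 + 3·5 + 90·12 + 30·9 + 5·6 = 6195.
Σwᵢyᵢ = 600·11 + 3·7 + 90·9 + 30·2 + 5·12 = 7551.
x* = 6195/728 = 8.51, y* = 7551/728 = 10.37.

(8.51, 10.37)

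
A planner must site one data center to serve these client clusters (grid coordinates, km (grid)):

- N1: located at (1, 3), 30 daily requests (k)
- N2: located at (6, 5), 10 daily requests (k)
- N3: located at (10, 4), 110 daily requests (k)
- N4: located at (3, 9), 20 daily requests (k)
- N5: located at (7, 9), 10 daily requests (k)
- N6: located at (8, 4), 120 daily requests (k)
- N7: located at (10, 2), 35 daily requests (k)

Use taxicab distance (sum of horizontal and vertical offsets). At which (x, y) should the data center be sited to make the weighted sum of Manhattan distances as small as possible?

(8, 4)

Manhattan distance separates: Σwᵢ(|x−xᵢ|+|y−yᵢ|) = Σwᵢ|x−xᵢ| + Σwᵢ|y−yᵢ|, so x and y are optimised independently as 1-D weighted medians.
Total weight W = 335; half = 167.5.
x-coordinate, sorted with cumulative weight:
  x=1 (N1, w=30) cum 30
  x=3 (N4, w=20) cum 50
  x=6 (N2, w=10) cum 60
  x=7 (N5, w=10) cum 70
  x=8 (N6, w=120) cum 190  ← median
  x=10 (N3, w=110) cum 300
  x=10 (N7, w=35) cum 335
⇒ x* = 8
y-coordinate, sorted with cumulative weight:
  y=2 (N7, w=35) cum 35
  y=3 (N1, w=30) cum 65
  y=4 (N3, w=110) cum 175  ← median
  y=4 (N6, w=120) cum 295
  y=5 (N2, w=10) cum 305
  y=9 (N4, w=20) cum 325
  y=9 (N5, w=10) cum 335
⇒ y* = 4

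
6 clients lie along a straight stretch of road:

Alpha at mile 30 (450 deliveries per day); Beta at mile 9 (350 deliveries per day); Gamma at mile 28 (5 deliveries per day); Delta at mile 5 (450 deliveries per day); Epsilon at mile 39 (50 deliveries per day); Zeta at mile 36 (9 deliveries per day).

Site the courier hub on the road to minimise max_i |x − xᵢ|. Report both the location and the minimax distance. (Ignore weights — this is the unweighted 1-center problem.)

The 1-center on a line is the midpoint of the two extreme points: leftmost at 5, rightmost at 39.
Optimal location = (5 + 39)/2 = 22; maximum distance = (39 − 5)/2 = 17.

location 22, max distance 17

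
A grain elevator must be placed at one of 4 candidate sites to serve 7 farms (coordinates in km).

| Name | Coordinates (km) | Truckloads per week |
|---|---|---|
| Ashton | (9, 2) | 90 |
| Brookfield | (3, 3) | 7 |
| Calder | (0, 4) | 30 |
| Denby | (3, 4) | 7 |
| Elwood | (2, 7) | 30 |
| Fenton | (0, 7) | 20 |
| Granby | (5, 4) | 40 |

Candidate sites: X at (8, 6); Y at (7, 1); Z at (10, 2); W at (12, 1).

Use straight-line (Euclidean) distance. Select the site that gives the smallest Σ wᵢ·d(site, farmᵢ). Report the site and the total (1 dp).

Total weighted distance at each candidate:
  X (8, 6): total = 1184.9
  Y (7, 1): total = 1058.9
  Z (10, 2): total = 1218.4
  W (12, 1): total = 1709.4
Minimum is at Y with total 1058.9 km.

Y, total 1058.9 km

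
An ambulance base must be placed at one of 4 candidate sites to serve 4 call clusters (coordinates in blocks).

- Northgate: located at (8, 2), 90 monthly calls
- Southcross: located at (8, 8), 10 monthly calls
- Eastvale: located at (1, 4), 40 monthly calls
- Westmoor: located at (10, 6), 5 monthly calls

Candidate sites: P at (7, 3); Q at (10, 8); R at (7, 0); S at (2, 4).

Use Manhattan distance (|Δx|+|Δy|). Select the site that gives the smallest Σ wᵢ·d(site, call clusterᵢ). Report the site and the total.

P, total 550 blocks

Total weighted distance at each candidate:
  P (7, 3): total = 550
  Q (10, 8): total = 1270
  R (7, 0): total = 805
  S (2, 4): total = 910
Minimum is at P with total 550 blocks.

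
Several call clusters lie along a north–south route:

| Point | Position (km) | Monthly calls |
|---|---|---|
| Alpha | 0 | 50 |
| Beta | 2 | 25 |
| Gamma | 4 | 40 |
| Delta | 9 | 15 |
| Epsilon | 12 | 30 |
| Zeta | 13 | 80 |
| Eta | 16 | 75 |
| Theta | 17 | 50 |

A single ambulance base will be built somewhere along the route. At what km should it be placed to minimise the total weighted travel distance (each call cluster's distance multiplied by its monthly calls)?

For a sum of weighted absolute distances on a line, the optimum is the weighted median (not the mean). Total weight W = 365; half-weight = 182.5.
Sort by position and accumulate weight:
  km 0 (Alpha, w=50) → cum 50
  km 2 (Beta, w=25) → cum 75
  km 4 (Gamma, w=40) → cum 115
  km 9 (Delta, w=15) → cum 130
  km 12 (Epsilon, w=30) → cum 160
  km 13 (Zeta, w=80) → cum 240  ≥ 182.5 → median here
  km 16 (Eta, w=75) → cum 315
  km 17 (Theta, w=50) → cum 365
Optimal location: km 13.

x = 13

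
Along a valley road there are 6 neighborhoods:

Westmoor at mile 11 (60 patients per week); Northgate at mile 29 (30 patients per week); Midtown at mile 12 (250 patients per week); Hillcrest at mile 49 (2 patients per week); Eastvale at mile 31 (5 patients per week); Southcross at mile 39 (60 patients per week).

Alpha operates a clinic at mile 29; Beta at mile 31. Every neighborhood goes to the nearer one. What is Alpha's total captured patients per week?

340

The indifferent point is the midpoint (29+31)/2 = 30; neighborhoods left of it (closer to Alpha at 29) go to Alpha, those right go to Beta.
  Westmoor at 11 (w=60) → Alpha
  Midtown at 12 (w=250) → Alpha
  Northgate at 29 (w=30) → Alpha
  Eastvale at 31 (w=5) → Beta
  Southcross at 39 (w=60) → Beta
  Hillcrest at 49 (w=2) → Beta
Alpha captures 340; Beta captures 67.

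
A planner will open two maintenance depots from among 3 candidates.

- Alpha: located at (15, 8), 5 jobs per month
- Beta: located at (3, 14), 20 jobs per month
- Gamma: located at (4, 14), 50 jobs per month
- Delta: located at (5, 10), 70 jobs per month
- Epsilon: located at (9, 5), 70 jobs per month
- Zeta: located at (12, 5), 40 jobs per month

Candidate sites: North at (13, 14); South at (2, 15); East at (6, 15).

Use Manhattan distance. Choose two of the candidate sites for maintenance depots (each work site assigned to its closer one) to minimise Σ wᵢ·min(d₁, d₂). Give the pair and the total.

{North, East}, total 2000

Evaluate every pair (each demand assigned to the nearer of the two):
  {North, East}: total = 2000
  {North, South}: total = 2100
  {South, East}: total = 2240
Best pair: {North, East} with total 2000.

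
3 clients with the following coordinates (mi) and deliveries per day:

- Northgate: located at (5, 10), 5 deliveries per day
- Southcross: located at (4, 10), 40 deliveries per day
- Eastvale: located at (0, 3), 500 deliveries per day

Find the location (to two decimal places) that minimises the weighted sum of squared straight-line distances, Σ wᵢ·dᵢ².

(0.34, 3.58)

The minimiser of Σwᵢ‖p−pᵢ‖² is the weighted centroid p* = (Σwᵢpᵢ)/(Σwᵢ).
Σwᵢ = 545.
Σwᵢxᵢ = 5·5 + 40·4 + 500·0 = 185.
Σwᵢyᵢ = 5·10 + 40·10 + 500·3 = 1950.
x* = 185/545 = 0.34, y* = 1950/545 = 3.58.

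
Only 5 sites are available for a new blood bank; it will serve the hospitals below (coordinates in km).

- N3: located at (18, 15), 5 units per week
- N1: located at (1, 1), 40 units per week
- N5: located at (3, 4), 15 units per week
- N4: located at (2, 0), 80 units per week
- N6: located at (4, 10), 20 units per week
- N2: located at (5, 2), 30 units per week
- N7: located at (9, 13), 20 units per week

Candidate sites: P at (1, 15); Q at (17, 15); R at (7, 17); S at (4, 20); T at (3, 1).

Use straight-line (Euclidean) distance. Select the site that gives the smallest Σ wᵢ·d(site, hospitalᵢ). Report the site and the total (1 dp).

T, total 857.2 km

Total weighted distance at each candidate:
  P (1, 15): total = 2705.0
  Q (17, 15): total = 3793.8
  R (7, 17): total = 3056.8
  S (4, 20): total = 3605.1
  T (3, 1): total = 857.2
Minimum is at T with total 857.2 km.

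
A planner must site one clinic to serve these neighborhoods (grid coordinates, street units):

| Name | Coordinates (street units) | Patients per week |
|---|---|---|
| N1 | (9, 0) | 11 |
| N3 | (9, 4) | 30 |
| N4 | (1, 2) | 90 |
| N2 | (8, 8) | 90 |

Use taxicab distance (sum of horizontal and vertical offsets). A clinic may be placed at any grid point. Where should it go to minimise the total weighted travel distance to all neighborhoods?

Manhattan distance separates: Σwᵢ(|x−xᵢ|+|y−yᵢ|) = Σwᵢ|x−xᵢ| + Σwᵢ|y−yᵢ|, so x and y are optimised independently as 1-D weighted medians.
Total weight W = 221; half = 110.5.
x-coordinate, sorted with cumulative weight:
  x=1 (N4, w=90) cum 90
  x=8 (N2, w=90) cum 180  ← median
  x=9 (N1, w=11) cum 191
  x=9 (N3, w=30) cum 221
⇒ x* = 8
y-coordinate, sorted with cumulative weight:
  y=0 (N1, w=11) cum 11
  y=2 (N4, w=90) cum 101
  y=4 (N3, w=30) cum 131  ← median
  y=8 (N2, w=90) cum 221
⇒ y* = 4

(8, 4)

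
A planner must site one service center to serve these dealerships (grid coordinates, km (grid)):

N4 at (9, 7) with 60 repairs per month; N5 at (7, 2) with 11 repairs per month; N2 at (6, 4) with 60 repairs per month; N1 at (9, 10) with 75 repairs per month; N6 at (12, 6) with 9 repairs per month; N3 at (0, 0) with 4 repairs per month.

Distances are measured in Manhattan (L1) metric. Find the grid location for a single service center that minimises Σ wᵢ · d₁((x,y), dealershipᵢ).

Manhattan distance separates: Σwᵢ(|x−xᵢ|+|y−yᵢ|) = Σwᵢ|x−xᵢ| + Σwᵢ|y−yᵢ|, so x and y are optimised independently as 1-D weighted medians.
Total weight W = 219; half = 109.5.
x-coordinate, sorted with cumulative weight:
  x=0 (N3, w=4) cum 4
  x=6 (N2, w=60) cum 64
  x=7 (N5, w=11) cum 75
  x=9 (N4, w=60) cum 135  ← median
  x=9 (N1, w=75) cum 210
  x=12 (N6, w=9) cum 219
⇒ x* = 9
y-coordinate, sorted with cumulative weight:
  y=0 (N3, w=4) cum 4
  y=2 (N5, w=11) cum 15
  y=4 (N2, w=60) cum 75
  y=6 (N6, w=9) cum 84
  y=7 (N4, w=60) cum 144  ← median
  y=10 (N1, w=75) cum 219
⇒ y* = 7

(9, 7)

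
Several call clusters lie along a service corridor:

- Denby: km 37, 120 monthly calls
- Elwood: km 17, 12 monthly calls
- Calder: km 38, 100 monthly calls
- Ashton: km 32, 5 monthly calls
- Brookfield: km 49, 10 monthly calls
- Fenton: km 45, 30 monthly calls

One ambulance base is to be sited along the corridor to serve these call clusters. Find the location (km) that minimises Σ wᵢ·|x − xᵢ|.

x = 38

For a sum of weighted absolute distances on a line, the optimum is the weighted median (not the mean). Total weight W = 277; half-weight = 138.5.
Sort by position and accumulate weight:
  km 17 (Elwood, w=12) → cum 12
  km 32 (Ashton, w=5) → cum 17
  km 37 (Denby, w=120) → cum 137
  km 38 (Calder, w=100) → cum 237  ≥ 138.5 → median here
  km 45 (Fenton, w=30) → cum 267
  km 49 (Brookfield, w=10) → cum 277
Optimal location: km 38.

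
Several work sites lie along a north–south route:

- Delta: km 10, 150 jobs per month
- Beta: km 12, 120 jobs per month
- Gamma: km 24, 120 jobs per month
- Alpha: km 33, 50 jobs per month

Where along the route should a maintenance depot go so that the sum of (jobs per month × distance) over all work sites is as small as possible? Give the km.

x = 12

For a sum of weighted absolute distances on a line, the optimum is the weighted median (not the mean). Total weight W = 440; half-weight = 220.
Sort by position and accumulate weight:
  km 10 (Delta, w=150) → cum 150
  km 12 (Beta, w=120) → cum 270  ≥ 220 → median here
  km 24 (Gamma, w=120) → cum 390
  km 33 (Alpha, w=50) → cum 440
Optimal location: km 12.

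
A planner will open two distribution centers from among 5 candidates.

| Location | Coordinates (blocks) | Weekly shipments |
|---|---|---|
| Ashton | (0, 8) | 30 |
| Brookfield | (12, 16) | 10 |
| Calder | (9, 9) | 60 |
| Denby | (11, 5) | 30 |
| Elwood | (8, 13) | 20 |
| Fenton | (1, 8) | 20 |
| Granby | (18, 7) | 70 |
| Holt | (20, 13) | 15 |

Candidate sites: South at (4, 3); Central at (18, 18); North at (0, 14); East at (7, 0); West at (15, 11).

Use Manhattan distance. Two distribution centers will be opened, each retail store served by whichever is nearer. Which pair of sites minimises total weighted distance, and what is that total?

{North, West}, total 1955

Evaluate every pair (each demand assigned to the nearer of the two):
  {North, West}: total = 1955
  {South, West}: total = 2035
  {East, West}: total = 2335
  {Central, West}: total = 2515
  {South, Central}: total = 2595
  {Central, North}: total = 2895
  {Central, East}: total = 2895
  {South, North}: total = 3145
  {North, East}: total = 3145
  {South, East}: total = 3500
Best pair: {North, West} with total 1955.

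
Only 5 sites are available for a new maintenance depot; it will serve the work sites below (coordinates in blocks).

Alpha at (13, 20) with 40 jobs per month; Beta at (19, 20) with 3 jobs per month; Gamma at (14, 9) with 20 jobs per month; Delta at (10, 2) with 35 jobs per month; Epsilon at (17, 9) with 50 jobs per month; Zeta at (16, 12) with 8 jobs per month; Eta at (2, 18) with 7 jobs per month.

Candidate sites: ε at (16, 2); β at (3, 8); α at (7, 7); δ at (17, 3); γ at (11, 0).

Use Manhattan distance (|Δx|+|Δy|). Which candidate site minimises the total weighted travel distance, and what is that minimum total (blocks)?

δ, total 1947 blocks

Total weighted distance at each candidate:
  ε (16, 2): total = 1983
  β (3, 8): total = 2622
  α (7, 7): total = 2119
  δ (17, 3): total = 1947
  γ (11, 0): total = 2384
Minimum is at δ with total 1947 blocks.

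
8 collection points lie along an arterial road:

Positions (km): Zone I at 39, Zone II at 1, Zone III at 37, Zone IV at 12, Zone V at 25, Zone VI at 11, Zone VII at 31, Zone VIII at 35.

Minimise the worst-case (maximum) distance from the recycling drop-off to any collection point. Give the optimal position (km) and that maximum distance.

location 20, max distance 19

The 1-center on a line is the midpoint of the two extreme points: leftmost at 1, rightmost at 39.
Optimal location = (1 + 39)/2 = 20; maximum distance = (39 − 1)/2 = 19.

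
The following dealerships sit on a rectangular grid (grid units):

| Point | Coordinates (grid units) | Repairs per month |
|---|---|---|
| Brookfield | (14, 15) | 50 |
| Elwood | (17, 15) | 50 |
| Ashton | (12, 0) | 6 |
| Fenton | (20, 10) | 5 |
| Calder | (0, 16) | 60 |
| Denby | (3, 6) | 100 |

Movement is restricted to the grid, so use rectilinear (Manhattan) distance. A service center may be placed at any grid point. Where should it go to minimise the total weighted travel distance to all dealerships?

Manhattan distance separates: Σwᵢ(|x−xᵢ|+|y−yᵢ|) = Σwᵢ|x−xᵢ| + Σwᵢ|y−yᵢ|, so x and y are optimised independently as 1-D weighted medians.
Total weight W = 271; half = 135.5.
x-coordinate, sorted with cumulative weight:
  x=0 (Calder, w=60) cum 60
  x=3 (Denby, w=100) cum 160  ← median
  x=12 (Ashton, w=6) cum 166
  x=14 (Brookfield, w=50) cum 216
  x=17 (Elwood, w=50) cum 266
  x=20 (Fenton, w=5) cum 271
⇒ x* = 3
y-coordinate, sorted with cumulative weight:
  y=0 (Ashton, w=6) cum 6
  y=6 (Denby, w=100) cum 106
  y=10 (Fenton, w=5) cum 111
  y=15 (Brookfield, w=50) cum 161  ← median
  y=15 (Elwood, w=50) cum 211
  y=16 (Calder, w=60) cum 271
⇒ y* = 15

(3, 15)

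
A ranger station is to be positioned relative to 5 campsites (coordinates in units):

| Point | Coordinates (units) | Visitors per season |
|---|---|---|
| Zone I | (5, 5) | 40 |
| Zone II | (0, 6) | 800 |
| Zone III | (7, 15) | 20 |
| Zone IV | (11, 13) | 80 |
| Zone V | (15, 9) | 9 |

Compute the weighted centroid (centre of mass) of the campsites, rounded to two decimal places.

(1.43, 6.77)

The minimiser of Σwᵢ‖p−pᵢ‖² is the weighted centroid p* = (Σwᵢpᵢ)/(Σwᵢ).
Σwᵢ = 949.
Σwᵢxᵢ = 40·5 + 800·0 + 20·7 + 80·11 + 9·15 = 1355.
Σwᵢyᵢ = 40·5 + 800·6 + 20·15 + 80·13 + 9·9 = 6421.
x* = 1355/949 = 1.43, y* = 6421/949 = 6.77.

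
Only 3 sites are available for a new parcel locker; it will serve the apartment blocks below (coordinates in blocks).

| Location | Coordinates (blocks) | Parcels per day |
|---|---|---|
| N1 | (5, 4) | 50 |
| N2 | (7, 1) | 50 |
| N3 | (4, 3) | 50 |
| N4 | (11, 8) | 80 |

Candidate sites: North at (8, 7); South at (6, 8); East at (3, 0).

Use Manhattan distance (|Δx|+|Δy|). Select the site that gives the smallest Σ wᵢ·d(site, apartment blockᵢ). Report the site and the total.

North, total 1370 blocks

Total weighted distance at each candidate:
  North (8, 7): total = 1370
  South (6, 8): total = 1400
  East (3, 0): total = 2030
Minimum is at North with total 1370 blocks.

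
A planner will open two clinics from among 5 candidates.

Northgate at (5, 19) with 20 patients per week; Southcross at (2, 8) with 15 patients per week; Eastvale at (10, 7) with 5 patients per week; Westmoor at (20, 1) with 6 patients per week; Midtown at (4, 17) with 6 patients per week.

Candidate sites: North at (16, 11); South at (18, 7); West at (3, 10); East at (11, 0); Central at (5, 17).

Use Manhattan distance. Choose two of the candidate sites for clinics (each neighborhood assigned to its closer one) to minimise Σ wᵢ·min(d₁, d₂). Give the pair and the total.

Evaluate every pair (each demand assigned to the nearer of the two):
  {West, Central}: total = 297
  {South, Central}: total = 314
  {East, Central}: total = 326
  {North, Central}: total = 360
  {South, West}: total = 401
  {West, East}: total = 413
  {North, West}: total = 447
  {North, South}: total = 831
  {North, East}: total = 843
  {South, East}: total = 987
Best pair: {West, Central} with total 297.

{West, Central}, total 297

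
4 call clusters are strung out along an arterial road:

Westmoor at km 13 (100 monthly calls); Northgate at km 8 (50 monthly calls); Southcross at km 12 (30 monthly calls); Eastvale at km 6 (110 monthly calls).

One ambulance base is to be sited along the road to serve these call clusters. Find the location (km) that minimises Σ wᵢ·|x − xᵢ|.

x = 8

For a sum of weighted absolute distances on a line, the optimum is the weighted median (not the mean). Total weight W = 290; half-weight = 145.
Sort by position and accumulate weight:
  km 6 (Eastvale, w=110) → cum 110
  km 8 (Northgate, w=50) → cum 160  ≥ 145 → median here
  km 12 (Southcross, w=30) → cum 190
  km 13 (Westmoor, w=100) → cum 290
Optimal location: km 8.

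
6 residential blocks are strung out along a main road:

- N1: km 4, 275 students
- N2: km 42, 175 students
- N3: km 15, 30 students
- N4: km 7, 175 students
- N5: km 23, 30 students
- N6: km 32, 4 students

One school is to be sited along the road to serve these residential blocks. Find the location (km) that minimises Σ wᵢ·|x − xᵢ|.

For a sum of weighted absolute distances on a line, the optimum is the weighted median (not the mean). Total weight W = 689; half-weight = 344.5.
Sort by position and accumulate weight:
  km 4 (N1, w=275) → cum 275
  km 7 (N4, w=175) → cum 450  ≥ 344.5 → median here
  km 15 (N3, w=30) → cum 480
  km 23 (N5, w=30) → cum 510
  km 32 (N6, w=4) → cum 514
  km 42 (N2, w=175) → cum 689
Optimal location: km 7.

x = 7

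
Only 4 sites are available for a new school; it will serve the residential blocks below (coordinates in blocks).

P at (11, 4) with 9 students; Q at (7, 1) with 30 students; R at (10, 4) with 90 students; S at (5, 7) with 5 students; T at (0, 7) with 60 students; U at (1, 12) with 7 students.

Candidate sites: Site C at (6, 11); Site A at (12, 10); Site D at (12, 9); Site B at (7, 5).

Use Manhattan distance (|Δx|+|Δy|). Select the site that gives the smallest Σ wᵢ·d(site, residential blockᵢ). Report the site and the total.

Total weighted distance at each candidate:
  Site C (6, 11): total = 2095
  Site A (12, 10): total = 2244
  Site D (12, 9): total = 2057
  Site B (7, 5): total = 1176
Minimum is at Site B with total 1176 blocks.

Site B, total 1176 blocks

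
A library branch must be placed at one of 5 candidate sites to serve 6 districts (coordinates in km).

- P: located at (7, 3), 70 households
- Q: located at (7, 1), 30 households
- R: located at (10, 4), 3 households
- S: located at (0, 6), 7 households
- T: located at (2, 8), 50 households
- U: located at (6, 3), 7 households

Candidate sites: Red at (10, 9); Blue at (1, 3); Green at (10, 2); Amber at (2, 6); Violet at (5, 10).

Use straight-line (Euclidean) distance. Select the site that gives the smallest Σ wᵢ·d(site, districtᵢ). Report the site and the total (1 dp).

Total weighted distance at each candidate:
  Red (10, 9): total = 1267.6
  Blue (1, 3): total = 949.0
  Green (10, 2): total = 926.5
  Amber (2, 6): total = 794.0
  Violet (5, 10): total = 1084.2
Minimum is at Amber with total 794.0 km.

Amber, total 794.0 km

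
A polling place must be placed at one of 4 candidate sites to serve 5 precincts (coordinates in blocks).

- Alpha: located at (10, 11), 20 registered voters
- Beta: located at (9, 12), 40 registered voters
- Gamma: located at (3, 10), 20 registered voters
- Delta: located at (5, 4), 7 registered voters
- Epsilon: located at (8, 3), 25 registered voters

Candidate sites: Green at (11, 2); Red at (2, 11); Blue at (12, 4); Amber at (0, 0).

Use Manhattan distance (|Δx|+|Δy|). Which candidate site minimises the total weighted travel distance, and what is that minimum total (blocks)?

Total weighted distance at each candidate:
  Green (11, 2): total = 1156
  Red (2, 11): total = 940
  Blue (12, 4): total = 1094
  Amber (0, 0): total = 1858
Minimum is at Red with total 940 blocks.

Red, total 940 blocks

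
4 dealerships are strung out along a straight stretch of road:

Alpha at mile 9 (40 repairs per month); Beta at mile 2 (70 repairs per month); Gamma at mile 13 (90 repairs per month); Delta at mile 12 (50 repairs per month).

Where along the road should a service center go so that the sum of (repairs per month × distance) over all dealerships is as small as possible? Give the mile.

x = 12

For a sum of weighted absolute distances on a line, the optimum is the weighted median (not the mean). Total weight W = 250; half-weight = 125.
Sort by position and accumulate weight:
  mile 2 (Beta, w=70) → cum 70
  mile 9 (Alpha, w=40) → cum 110
  mile 12 (Delta, w=50) → cum 160  ≥ 125 → median here
  mile 13 (Gamma, w=90) → cum 250
Optimal location: mile 12.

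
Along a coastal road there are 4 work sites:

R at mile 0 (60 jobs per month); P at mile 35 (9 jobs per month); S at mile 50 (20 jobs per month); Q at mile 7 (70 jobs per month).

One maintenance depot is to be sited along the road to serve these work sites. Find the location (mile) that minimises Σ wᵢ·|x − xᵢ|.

x = 7

For a sum of weighted absolute distances on a line, the optimum is the weighted median (not the mean). Total weight W = 159; half-weight = 79.5.
Sort by position and accumulate weight:
  mile 0 (R, w=60) → cum 60
  mile 7 (Q, w=70) → cum 130  ≥ 79.5 → median here
  mile 35 (P, w=9) → cum 139
  mile 50 (S, w=20) → cum 159
Optimal location: mile 7.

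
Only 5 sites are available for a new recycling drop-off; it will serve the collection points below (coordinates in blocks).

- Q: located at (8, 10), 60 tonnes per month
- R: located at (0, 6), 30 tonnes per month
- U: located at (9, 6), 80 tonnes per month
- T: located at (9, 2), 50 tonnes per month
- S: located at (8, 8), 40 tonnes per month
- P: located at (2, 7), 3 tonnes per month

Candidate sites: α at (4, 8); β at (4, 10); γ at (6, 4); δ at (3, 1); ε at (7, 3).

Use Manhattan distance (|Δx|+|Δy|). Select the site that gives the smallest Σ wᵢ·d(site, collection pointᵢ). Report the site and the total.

ε, total 1597 blocks

Total weighted distance at each candidate:
  α (4, 8): total = 1819
  β (4, 10): total = 2105
  γ (6, 4): total = 1631
  δ (3, 1): total = 2811
  ε (7, 3): total = 1597
Minimum is at ε with total 1597 blocks.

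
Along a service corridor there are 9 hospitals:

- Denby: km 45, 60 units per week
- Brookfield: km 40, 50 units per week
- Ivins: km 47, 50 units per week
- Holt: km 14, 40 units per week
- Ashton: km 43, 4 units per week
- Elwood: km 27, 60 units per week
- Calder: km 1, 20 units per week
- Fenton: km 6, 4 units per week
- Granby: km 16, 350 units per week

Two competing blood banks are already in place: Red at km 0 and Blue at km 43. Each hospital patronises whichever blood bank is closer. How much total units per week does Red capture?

414

The indifferent point is the midpoint (0+43)/2 = 21.5; hospitals left of it (closer to Red at 0) go to Red, those right go to Blue.
  Calder at 1 (w=20) → Red
  Fenton at 6 (w=4) → Red
  Holt at 14 (w=40) → Red
  Granby at 16 (w=350) → Red
  Elwood at 27 (w=60) → Blue
  Brookfield at 40 (w=50) → Blue
  Ashton at 43 (w=4) → Blue
  Denby at 45 (w=60) → Blue
  Ivins at 47 (w=50) → Blue
Red captures 414; Blue captures 224.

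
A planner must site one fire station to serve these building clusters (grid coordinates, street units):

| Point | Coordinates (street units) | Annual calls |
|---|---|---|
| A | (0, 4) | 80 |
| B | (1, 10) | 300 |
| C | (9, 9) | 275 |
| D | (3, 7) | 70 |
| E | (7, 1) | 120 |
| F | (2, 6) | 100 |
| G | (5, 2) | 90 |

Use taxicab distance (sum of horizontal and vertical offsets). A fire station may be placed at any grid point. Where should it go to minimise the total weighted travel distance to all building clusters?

Manhattan distance separates: Σwᵢ(|x−xᵢ|+|y−yᵢ|) = Σwᵢ|x−xᵢ| + Σwᵢ|y−yᵢ|, so x and y are optimised independently as 1-D weighted medians.
Total weight W = 1035; half = 517.5.
x-coordinate, sorted with cumulative weight:
  x=0 (A, w=80) cum 80
  x=1 (B, w=300) cum 380
  x=2 (F, w=100) cum 480
  x=3 (D, w=70) cum 550  ← median
  x=5 (G, w=90) cum 640
  x=7 (E, w=120) cum 760
  x=9 (C, w=275) cum 1035
⇒ x* = 3
y-coordinate, sorted with cumulative weight:
  y=1 (E, w=120) cum 120
  y=2 (G, w=90) cum 210
  y=4 (A, w=80) cum 290
  y=6 (F, w=100) cum 390
  y=7 (D, w=70) cum 460
  y=9 (C, w=275) cum 735  ← median
  y=10 (B, w=300) cum 1035
⇒ y* = 9

(3, 9)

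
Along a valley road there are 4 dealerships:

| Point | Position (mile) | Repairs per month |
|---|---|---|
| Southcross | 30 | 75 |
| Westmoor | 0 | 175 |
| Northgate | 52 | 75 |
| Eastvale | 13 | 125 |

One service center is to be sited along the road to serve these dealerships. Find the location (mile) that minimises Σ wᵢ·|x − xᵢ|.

For a sum of weighted absolute distances on a line, the optimum is the weighted median (not the mean). Total weight W = 450; half-weight = 225.
Sort by position and accumulate weight:
  mile 0 (Westmoor, w=175) → cum 175
  mile 13 (Eastvale, w=125) → cum 300  ≥ 225 → median here
  mile 30 (Southcross, w=75) → cum 375
  mile 52 (Northgate, w=75) → cum 450
Optimal location: mile 13.

x = 13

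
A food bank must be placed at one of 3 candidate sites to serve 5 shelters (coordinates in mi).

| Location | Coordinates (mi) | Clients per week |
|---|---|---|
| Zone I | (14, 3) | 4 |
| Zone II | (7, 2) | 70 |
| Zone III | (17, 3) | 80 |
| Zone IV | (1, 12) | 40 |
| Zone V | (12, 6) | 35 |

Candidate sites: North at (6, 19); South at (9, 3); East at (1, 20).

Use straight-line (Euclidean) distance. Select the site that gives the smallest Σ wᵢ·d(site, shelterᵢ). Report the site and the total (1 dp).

Total weighted distance at each candidate:
  North (6, 19): total = 3662.1
  South (9, 3): total = 1446.7
  East (1, 20): total = 4224.5
Minimum is at South with total 1446.7 mi.

South, total 1446.7 mi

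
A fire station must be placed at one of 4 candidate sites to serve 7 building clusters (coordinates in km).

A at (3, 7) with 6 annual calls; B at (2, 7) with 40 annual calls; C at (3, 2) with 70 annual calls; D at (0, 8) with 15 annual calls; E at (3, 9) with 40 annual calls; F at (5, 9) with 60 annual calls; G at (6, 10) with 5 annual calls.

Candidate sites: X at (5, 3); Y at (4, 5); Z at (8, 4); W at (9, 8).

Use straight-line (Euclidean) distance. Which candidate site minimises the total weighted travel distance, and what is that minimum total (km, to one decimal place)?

Y, total 862.1 km

Total weighted distance at each candidate:
  X (5, 3): total = 1137.8
  Y (4, 5): total = 862.1
  Z (8, 4): total = 1478.8
  W (9, 8): total = 1557.0
Minimum is at Y with total 862.1 km.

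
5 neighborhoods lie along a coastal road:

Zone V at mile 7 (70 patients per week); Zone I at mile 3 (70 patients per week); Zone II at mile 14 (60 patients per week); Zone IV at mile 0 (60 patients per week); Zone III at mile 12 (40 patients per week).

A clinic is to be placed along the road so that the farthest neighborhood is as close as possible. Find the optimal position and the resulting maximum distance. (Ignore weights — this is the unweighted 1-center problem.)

location 7, max distance 7

The 1-center on a line is the midpoint of the two extreme points: leftmost at 0, rightmost at 14.
Optimal location = (0 + 14)/2 = 7; maximum distance = (14 − 0)/2 = 7.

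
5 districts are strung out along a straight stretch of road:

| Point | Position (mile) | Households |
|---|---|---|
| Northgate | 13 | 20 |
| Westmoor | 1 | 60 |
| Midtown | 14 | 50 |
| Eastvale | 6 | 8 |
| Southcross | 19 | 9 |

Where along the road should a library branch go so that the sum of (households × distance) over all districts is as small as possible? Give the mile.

For a sum of weighted absolute distances on a line, the optimum is the weighted median (not the mean). Total weight W = 147; half-weight = 73.5.
Sort by position and accumulate weight:
  mile 1 (Westmoor, w=60) → cum 60
  mile 6 (Eastvale, w=8) → cum 68
  mile 13 (Northgate, w=20) → cum 88  ≥ 73.5 → median here
  mile 14 (Midtown, w=50) → cum 138
  mile 19 (Southcross, w=9) → cum 147
Optimal location: mile 13.

x = 13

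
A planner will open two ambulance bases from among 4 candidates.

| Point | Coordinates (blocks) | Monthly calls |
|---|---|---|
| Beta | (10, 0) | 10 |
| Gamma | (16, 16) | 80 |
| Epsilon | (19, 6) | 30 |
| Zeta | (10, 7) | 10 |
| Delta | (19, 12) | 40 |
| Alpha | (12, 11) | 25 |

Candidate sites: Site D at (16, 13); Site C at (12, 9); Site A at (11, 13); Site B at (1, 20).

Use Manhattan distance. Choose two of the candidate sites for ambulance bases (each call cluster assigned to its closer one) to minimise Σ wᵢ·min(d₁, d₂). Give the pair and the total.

{Site D, Site C}, total 900

Evaluate every pair (each demand assigned to the nearer of the two):
  {Site D, Site C}: total = 900
  {Site D, Site A}: total = 985
  {Site D, Site B}: total = 1160
  {Site C, Site A}: total = 1500
  {Site A, Site B}: total = 1735
  {Site C, Site B}: total = 1780
Best pair: {Site D, Site C} with total 900.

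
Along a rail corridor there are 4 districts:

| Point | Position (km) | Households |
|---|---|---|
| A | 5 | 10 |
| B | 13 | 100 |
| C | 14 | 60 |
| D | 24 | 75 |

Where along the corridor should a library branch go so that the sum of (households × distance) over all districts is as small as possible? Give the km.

For a sum of weighted absolute distances on a line, the optimum is the weighted median (not the mean). Total weight W = 245; half-weight = 122.5.
Sort by position and accumulate weight:
  km 5 (A, w=10) → cum 10
  km 13 (B, w=100) → cum 110
  km 14 (C, w=60) → cum 170  ≥ 122.5 → median here
  km 24 (D, w=75) → cum 245
Optimal location: km 14.

x = 14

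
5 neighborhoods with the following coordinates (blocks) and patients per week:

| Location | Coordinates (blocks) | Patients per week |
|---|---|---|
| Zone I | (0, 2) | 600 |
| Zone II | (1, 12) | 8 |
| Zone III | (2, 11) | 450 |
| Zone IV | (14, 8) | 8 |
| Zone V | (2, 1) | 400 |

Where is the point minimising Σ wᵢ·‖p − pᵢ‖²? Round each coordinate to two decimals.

The minimiser of Σwᵢ‖p−pᵢ‖² is the weighted centroid p* = (Σwᵢpᵢ)/(Σwᵢ).
Σwᵢ = 1466.
Σwᵢxᵢ = 600·0 + 8·1 + 450·2 + 8·14 + 400·2 = 1820.
Σwᵢyᵢ = 600·2 + 8·12 + 450·11 + 8·8 + 400·1 = 6710.
x* = 1820/1466 = 1.24, y* = 6710/1466 = 4.58.

(1.24, 4.58)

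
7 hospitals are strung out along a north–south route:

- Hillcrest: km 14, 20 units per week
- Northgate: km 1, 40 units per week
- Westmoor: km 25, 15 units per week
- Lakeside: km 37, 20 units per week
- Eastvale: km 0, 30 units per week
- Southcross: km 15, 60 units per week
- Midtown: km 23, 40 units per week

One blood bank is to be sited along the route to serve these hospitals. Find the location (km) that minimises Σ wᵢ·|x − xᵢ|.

For a sum of weighted absolute distances on a line, the optimum is the weighted median (not the mean). Total weight W = 225; half-weight = 112.5.
Sort by position and accumulate weight:
  km 0 (Eastvale, w=30) → cum 30
  km 1 (Northgate, w=40) → cum 70
  km 14 (Hillcrest, w=20) → cum 90
  km 15 (Southcross, w=60) → cum 150  ≥ 112.5 → median here
  km 23 (Midtown, w=40) → cum 190
  km 25 (Westmoor, w=15) → cum 205
  km 37 (Lakeside, w=20) → cum 225
Optimal location: km 15.

x = 15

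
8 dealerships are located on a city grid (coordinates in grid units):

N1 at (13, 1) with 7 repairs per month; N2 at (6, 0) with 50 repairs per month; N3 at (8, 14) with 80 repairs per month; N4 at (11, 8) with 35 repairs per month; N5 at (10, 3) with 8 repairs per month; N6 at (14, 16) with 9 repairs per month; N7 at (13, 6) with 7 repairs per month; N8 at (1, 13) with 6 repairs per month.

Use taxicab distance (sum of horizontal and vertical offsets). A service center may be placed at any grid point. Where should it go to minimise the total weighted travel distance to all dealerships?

(8, 8)

Manhattan distance separates: Σwᵢ(|x−xᵢ|+|y−yᵢ|) = Σwᵢ|x−xᵢ| + Σwᵢ|y−yᵢ|, so x and y are optimised independently as 1-D weighted medians.
Total weight W = 202; half = 101.
x-coordinate, sorted with cumulative weight:
  x=1 (N8, w=6) cum 6
  x=6 (N2, w=50) cum 56
  x=8 (N3, w=80) cum 136  ← median
  x=10 (N5, w=8) cum 144
  x=11 (N4, w=35) cum 179
  x=13 (N1, w=7) cum 186
  x=13 (N7, w=7) cum 193
  x=14 (N6, w=9) cum 202
⇒ x* = 8
y-coordinate, sorted with cumulative weight:
  y=0 (N2, w=50) cum 50
  y=1 (N1, w=7) cum 57
  y=3 (N5, w=8) cum 65
  y=6 (N7, w=7) cum 72
  y=8 (N4, w=35) cum 107  ← median
  y=13 (N8, w=6) cum 113
  y=14 (N3, w=80) cum 193
  y=16 (N6, w=9) cum 202
⇒ y* = 8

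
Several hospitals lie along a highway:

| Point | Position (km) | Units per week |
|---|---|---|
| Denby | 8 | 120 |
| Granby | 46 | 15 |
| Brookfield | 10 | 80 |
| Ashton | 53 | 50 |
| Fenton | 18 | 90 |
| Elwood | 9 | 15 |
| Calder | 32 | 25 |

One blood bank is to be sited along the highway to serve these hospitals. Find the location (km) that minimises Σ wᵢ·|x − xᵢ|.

x = 10

For a sum of weighted absolute distances on a line, the optimum is the weighted median (not the mean). Total weight W = 395; half-weight = 197.5.
Sort by position and accumulate weight:
  km 8 (Denby, w=120) → cum 120
  km 9 (Elwood, w=15) → cum 135
  km 10 (Brookfield, w=80) → cum 215  ≥ 197.5 → median here
  km 18 (Fenton, w=90) → cum 305
  km 32 (Calder, w=25) → cum 330
  km 46 (Granby, w=15) → cum 345
  km 53 (Ashton, w=50) → cum 395
Optimal location: km 10.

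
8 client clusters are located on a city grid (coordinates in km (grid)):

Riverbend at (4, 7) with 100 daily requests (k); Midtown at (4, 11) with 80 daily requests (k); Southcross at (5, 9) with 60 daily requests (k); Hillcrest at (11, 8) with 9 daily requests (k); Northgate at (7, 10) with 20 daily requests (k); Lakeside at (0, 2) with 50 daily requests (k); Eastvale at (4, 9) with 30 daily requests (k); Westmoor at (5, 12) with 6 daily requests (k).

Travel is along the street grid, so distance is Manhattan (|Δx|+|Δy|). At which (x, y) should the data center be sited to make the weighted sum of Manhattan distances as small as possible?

Manhattan distance separates: Σwᵢ(|x−xᵢ|+|y−yᵢ|) = Σwᵢ|x−xᵢ| + Σwᵢ|y−yᵢ|, so x and y are optimised independently as 1-D weighted medians.
Total weight W = 355; half = 177.5.
x-coordinate, sorted with cumulative weight:
  x=0 (Lakeside, w=50) cum 50
  x=4 (Riverbend, w=100) cum 150
  x=4 (Midtown, w=80) cum 230  ← median
  x=4 (Eastvale, w=30) cum 260
  x=5 (Southcross, w=60) cum 320
  x=5 (Westmoor, w=6) cum 326
  x=7 (Northgate, w=20) cum 346
  x=11 (Hillcrest, w=9) cum 355
⇒ x* = 4
y-coordinate, sorted with cumulative weight:
  y=2 (Lakeside, w=50) cum 50
  y=7 (Riverbend, w=100) cum 150
  y=8 (Hillcrest, w=9) cum 159
  y=9 (Southcross, w=60) cum 219  ← median
  y=9 (Eastvale, w=30) cum 249
  y=10 (Northgate, w=20) cum 269
  y=11 (Midtown, w=80) cum 349
  y=12 (Westmoor, w=6) cum 355
⇒ y* = 9

(4, 9)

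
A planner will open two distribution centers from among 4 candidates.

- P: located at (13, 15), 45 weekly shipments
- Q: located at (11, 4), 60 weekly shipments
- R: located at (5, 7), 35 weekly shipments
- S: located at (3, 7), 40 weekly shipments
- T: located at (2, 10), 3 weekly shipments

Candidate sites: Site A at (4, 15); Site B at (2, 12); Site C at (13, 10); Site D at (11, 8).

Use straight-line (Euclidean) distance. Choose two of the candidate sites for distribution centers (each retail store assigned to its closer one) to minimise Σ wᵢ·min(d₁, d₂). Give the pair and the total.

{Site B, Site D}, total 981.6

Evaluate every pair (each demand assigned to the nearer of the two):
  {Site B, Site D}: total = 981.6
  {Site B, Site C}: total = 1018.5
  {Site C, Site D}: total = 1028.0
  {Site A, Site D}: total = 1119.1
  {Site A, Site C}: total = 1225.3
  {Site A, Site B}: total = 1541.5
Best pair: {Site B, Site D} with total 981.6.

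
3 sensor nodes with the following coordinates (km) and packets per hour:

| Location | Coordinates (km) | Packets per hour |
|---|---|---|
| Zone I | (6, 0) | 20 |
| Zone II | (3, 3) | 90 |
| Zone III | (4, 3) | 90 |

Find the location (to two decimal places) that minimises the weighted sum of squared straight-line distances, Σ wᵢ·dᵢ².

(3.75, 2.70)

The minimiser of Σwᵢ‖p−pᵢ‖² is the weighted centroid p* = (Σwᵢpᵢ)/(Σwᵢ).
Σwᵢ = 200.
Σwᵢxᵢ = 20·6 + 90·3 + 90·4 = 750.
Σwᵢyᵢ = 20·0 + 90·3 + 90·3 = 540.
x* = 750/200 = 3.75, y* = 540/200 = 2.70.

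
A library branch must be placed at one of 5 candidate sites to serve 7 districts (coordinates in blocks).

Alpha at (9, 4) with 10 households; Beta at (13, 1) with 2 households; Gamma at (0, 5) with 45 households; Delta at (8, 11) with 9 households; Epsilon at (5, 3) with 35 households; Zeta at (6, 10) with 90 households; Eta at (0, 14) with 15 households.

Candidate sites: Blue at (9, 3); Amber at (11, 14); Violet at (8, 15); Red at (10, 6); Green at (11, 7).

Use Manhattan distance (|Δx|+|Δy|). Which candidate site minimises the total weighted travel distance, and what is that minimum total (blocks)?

Red, total 1874 blocks

Total weighted distance at each candidate:
  Blue (9, 3): total = 1938
  Amber (11, 14): total = 2674
  Violet (8, 15): total = 2294
  Red (10, 6): total = 1874
  Green (11, 7): total = 2054
Minimum is at Red with total 1874 blocks.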